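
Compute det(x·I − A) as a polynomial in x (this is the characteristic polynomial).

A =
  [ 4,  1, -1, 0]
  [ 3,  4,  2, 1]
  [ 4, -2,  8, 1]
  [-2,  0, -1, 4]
x^4 - 20*x^3 + 150*x^2 - 500*x + 625

Expanding det(x·I − A) (e.g. by cofactor expansion or by noting that A is similar to its Jordan form J, which has the same characteristic polynomial as A) gives
  χ_A(x) = x^4 - 20*x^3 + 150*x^2 - 500*x + 625
which factors as (x - 5)^4. The eigenvalues (with algebraic multiplicities) are λ = 5 with multiplicity 4.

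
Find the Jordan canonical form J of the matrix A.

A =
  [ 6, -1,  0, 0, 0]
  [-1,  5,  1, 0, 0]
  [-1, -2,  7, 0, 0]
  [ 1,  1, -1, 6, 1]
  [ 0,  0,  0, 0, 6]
J_3(6) ⊕ J_2(6)

The characteristic polynomial is
  det(x·I − A) = x^5 - 30*x^4 + 360*x^3 - 2160*x^2 + 6480*x - 7776 = (x - 6)^5

Eigenvalues and multiplicities (the geometric multiplicity of λ is n − rank(A − λI), which equals the number of Jordan blocks for λ):
  λ = 6: algebraic multiplicity = 5, geometric multiplicity = 2

Determining the block sizes for each eigenvalue:
  λ = 6: with am = 5 and gm = 2, the partition is not yet determined (e.g. several partitions of 5 into 2 parts exist). Let N = A − (6)·I. Computing rank(N^1) = 3, rank(N^2) = 1, rank(N^3) = 0; the number of blocks of size ≥ j is rank(N^{j−1}) − rank(N^j), giving [2, 2, 1]. So we have 1 block(s) of size 3, 1 block(s) of size 2 → block sizes [3, 2]

Assembling the blocks gives a Jordan form
J =
  [6, 1, 0, 0, 0]
  [0, 6, 1, 0, 0]
  [0, 0, 6, 0, 0]
  [0, 0, 0, 6, 1]
  [0, 0, 0, 0, 6]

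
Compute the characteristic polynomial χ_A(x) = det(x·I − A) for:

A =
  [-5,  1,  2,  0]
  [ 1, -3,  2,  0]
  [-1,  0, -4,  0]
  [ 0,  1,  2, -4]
x^4 + 16*x^3 + 96*x^2 + 256*x + 256

Expanding det(x·I − A) (e.g. by cofactor expansion or by noting that A is similar to its Jordan form J, which has the same characteristic polynomial as A) gives
  χ_A(x) = x^4 + 16*x^3 + 96*x^2 + 256*x + 256
which factors as (x + 4)^4. The eigenvalues (with algebraic multiplicities) are λ = -4 with multiplicity 4.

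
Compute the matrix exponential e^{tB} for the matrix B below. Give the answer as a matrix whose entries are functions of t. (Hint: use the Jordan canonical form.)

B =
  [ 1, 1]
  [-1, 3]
e^{tB} =
  [-t*exp(2*t) + exp(2*t), t*exp(2*t)]
  [-t*exp(2*t), t*exp(2*t) + exp(2*t)]

Strategy: write B = P · J · P⁻¹ where J is a Jordan canonical form, so e^{tB} = P · e^{tJ} · P⁻¹, and e^{tJ} can be computed block-by-block.

B has Jordan form
J =
  [2, 1]
  [0, 2]
(up to reordering of blocks).

Per-block formulas:
  For a 2×2 Jordan block J_2(2): exp(t · J_2(2)) = e^(2t)·(I + t·N), where N is the 2×2 nilpotent shift.

After assembling e^{tJ} and conjugating by P, we get:

e^{tB} =
  [-t*exp(2*t) + exp(2*t), t*exp(2*t)]
  [-t*exp(2*t), t*exp(2*t) + exp(2*t)]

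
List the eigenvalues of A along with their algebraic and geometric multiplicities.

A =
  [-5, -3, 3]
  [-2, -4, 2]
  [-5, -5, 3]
λ = -2: alg = 3, geom = 2

Step 1 — factor the characteristic polynomial to read off the algebraic multiplicities:
  χ_A(x) = (x + 2)^3

Step 2 — compute geometric multiplicities via the rank-nullity identity g(λ) = n − rank(A − λI):
  rank(A − (-2)·I) = 1, so dim ker(A − (-2)·I) = n − 1 = 2

Summary:
  λ = -2: algebraic multiplicity = 3, geometric multiplicity = 2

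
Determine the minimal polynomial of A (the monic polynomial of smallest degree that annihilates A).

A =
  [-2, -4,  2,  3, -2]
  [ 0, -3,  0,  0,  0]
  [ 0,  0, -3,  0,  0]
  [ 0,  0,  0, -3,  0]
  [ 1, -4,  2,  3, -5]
x^2 + 7*x + 12

The characteristic polynomial is χ_A(x) = (x + 3)^4*(x + 4), so the eigenvalues are known. The minimal polynomial is
  m_A(x) = Π_λ (x − λ)^{k_λ}
where k_λ is the size of the *largest* Jordan block for λ (equivalently, the smallest k with (A − λI)^k v = 0 for every generalised eigenvector v of λ).

  λ = -4: largest Jordan block has size 1, contributing (x + 4)
  λ = -3: largest Jordan block has size 1, contributing (x + 3)

So m_A(x) = (x + 3)*(x + 4) = x^2 + 7*x + 12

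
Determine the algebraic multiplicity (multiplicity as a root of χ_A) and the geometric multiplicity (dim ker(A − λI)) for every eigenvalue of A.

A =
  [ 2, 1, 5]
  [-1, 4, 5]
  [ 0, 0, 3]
λ = 3: alg = 3, geom = 2

Step 1 — factor the characteristic polynomial to read off the algebraic multiplicities:
  χ_A(x) = (x - 3)^3

Step 2 — compute geometric multiplicities via the rank-nullity identity g(λ) = n − rank(A − λI):
  rank(A − (3)·I) = 1, so dim ker(A − (3)·I) = n − 1 = 2

Summary:
  λ = 3: algebraic multiplicity = 3, geometric multiplicity = 2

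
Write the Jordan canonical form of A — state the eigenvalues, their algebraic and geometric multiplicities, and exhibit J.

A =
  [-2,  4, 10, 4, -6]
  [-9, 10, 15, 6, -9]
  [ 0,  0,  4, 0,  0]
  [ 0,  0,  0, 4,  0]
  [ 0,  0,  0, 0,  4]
J_2(4) ⊕ J_1(4) ⊕ J_1(4) ⊕ J_1(4)

The characteristic polynomial is
  det(x·I − A) = x^5 - 20*x^4 + 160*x^3 - 640*x^2 + 1280*x - 1024 = (x - 4)^5

Eigenvalues and multiplicities (the geometric multiplicity of λ is n − rank(A − λI), which equals the number of Jordan blocks for λ):
  λ = 4: algebraic multiplicity = 5, geometric multiplicity = 4

Determining the block sizes for each eigenvalue:
  λ = 4: 4 blocks summing to 5 forces exactly one block of size 2 and the rest size 1 → block sizes [2, 1, 1, 1]

Assembling the blocks gives a Jordan form
J =
  [4, 1, 0, 0, 0]
  [0, 4, 0, 0, 0]
  [0, 0, 4, 0, 0]
  [0, 0, 0, 4, 0]
  [0, 0, 0, 0, 4]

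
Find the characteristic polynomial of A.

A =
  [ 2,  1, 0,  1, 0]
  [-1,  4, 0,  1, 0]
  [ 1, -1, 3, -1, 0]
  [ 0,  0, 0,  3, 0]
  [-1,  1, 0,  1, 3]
x^5 - 15*x^4 + 90*x^3 - 270*x^2 + 405*x - 243

Expanding det(x·I − A) (e.g. by cofactor expansion or by noting that A is similar to its Jordan form J, which has the same characteristic polynomial as A) gives
  χ_A(x) = x^5 - 15*x^4 + 90*x^3 - 270*x^2 + 405*x - 243
which factors as (x - 3)^5. The eigenvalues (with algebraic multiplicities) are λ = 3 with multiplicity 5.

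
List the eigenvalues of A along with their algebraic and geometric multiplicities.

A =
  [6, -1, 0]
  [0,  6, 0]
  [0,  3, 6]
λ = 6: alg = 3, geom = 2

Step 1 — factor the characteristic polynomial to read off the algebraic multiplicities:
  χ_A(x) = (x - 6)^3

Step 2 — compute geometric multiplicities via the rank-nullity identity g(λ) = n − rank(A − λI):
  rank(A − (6)·I) = 1, so dim ker(A − (6)·I) = n − 1 = 2

Summary:
  λ = 6: algebraic multiplicity = 3, geometric multiplicity = 2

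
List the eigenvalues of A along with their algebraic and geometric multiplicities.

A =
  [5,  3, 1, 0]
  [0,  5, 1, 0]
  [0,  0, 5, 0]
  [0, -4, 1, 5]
λ = 5: alg = 4, geom = 2

Step 1 — factor the characteristic polynomial to read off the algebraic multiplicities:
  χ_A(x) = (x - 5)^4

Step 2 — compute geometric multiplicities via the rank-nullity identity g(λ) = n − rank(A − λI):
  rank(A − (5)·I) = 2, so dim ker(A − (5)·I) = n − 2 = 2

Summary:
  λ = 5: algebraic multiplicity = 4, geometric multiplicity = 2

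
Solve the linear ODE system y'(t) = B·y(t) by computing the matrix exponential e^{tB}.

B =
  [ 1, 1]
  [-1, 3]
e^{tB} =
  [-t*exp(2*t) + exp(2*t), t*exp(2*t)]
  [-t*exp(2*t), t*exp(2*t) + exp(2*t)]

Strategy: write B = P · J · P⁻¹ where J is a Jordan canonical form, so e^{tB} = P · e^{tJ} · P⁻¹, and e^{tJ} can be computed block-by-block.

B has Jordan form
J =
  [2, 1]
  [0, 2]
(up to reordering of blocks).

Per-block formulas:
  For a 2×2 Jordan block J_2(2): exp(t · J_2(2)) = e^(2t)·(I + t·N), where N is the 2×2 nilpotent shift.

After assembling e^{tJ} and conjugating by P, we get:

e^{tB} =
  [-t*exp(2*t) + exp(2*t), t*exp(2*t)]
  [-t*exp(2*t), t*exp(2*t) + exp(2*t)]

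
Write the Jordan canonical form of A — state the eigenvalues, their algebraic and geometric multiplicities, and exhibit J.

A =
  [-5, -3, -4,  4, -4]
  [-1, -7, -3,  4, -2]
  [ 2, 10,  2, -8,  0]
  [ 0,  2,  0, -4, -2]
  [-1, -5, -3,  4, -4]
J_3(-4) ⊕ J_1(-4) ⊕ J_1(-2)

The characteristic polynomial is
  det(x·I − A) = x^5 + 18*x^4 + 128*x^3 + 448*x^2 + 768*x + 512 = (x + 2)*(x + 4)^4

Eigenvalues and multiplicities (the geometric multiplicity of λ is n − rank(A − λI), which equals the number of Jordan blocks for λ):
  λ = -4: algebraic multiplicity = 4, geometric multiplicity = 2
  λ = -2: algebraic multiplicity = 1, geometric multiplicity = 1

Determining the block sizes for each eigenvalue:
  λ = -4: with am = 4 and gm = 2, the partition is not yet determined (e.g. several partitions of 4 into 2 parts exist). Let N = A − (-4)·I. Computing rank(N^1) = 3, rank(N^2) = 2, rank(N^3) = 1; the number of blocks of size ≥ j is rank(N^{j−1}) − rank(N^j), giving [2, 1, 1]. So we have 1 block(s) of size 3, 1 block(s) of size 1 → block sizes [3, 1]
  λ = -2: one block (gm = 1), so the single block has size am = 1 → block sizes [1]

Assembling the blocks gives a Jordan form
J =
  [-4,  1,  0,  0,  0]
  [ 0, -4,  1,  0,  0]
  [ 0,  0, -4,  0,  0]
  [ 0,  0,  0, -4,  0]
  [ 0,  0,  0,  0, -2]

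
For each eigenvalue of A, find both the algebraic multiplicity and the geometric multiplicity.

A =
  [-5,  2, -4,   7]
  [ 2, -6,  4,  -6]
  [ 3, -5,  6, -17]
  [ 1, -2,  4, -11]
λ = -4: alg = 4, geom = 2

Step 1 — factor the characteristic polynomial to read off the algebraic multiplicities:
  χ_A(x) = (x + 4)^4

Step 2 — compute geometric multiplicities via the rank-nullity identity g(λ) = n − rank(A − λI):
  rank(A − (-4)·I) = 2, so dim ker(A − (-4)·I) = n − 2 = 2

Summary:
  λ = -4: algebraic multiplicity = 4, geometric multiplicity = 2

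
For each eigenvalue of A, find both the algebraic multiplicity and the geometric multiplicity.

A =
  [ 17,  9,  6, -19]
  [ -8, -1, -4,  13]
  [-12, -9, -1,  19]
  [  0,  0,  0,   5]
λ = 5: alg = 4, geom = 2

Step 1 — factor the characteristic polynomial to read off the algebraic multiplicities:
  χ_A(x) = (x - 5)^4

Step 2 — compute geometric multiplicities via the rank-nullity identity g(λ) = n − rank(A − λI):
  rank(A − (5)·I) = 2, so dim ker(A − (5)·I) = n − 2 = 2

Summary:
  λ = 5: algebraic multiplicity = 4, geometric multiplicity = 2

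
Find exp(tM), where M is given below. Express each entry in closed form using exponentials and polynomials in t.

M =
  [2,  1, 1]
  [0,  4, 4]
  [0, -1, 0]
e^{tM} =
  [exp(2*t), t^2*exp(2*t)/2 + t*exp(2*t), t^2*exp(2*t) + t*exp(2*t)]
  [0, 2*t*exp(2*t) + exp(2*t), 4*t*exp(2*t)]
  [0, -t*exp(2*t), -2*t*exp(2*t) + exp(2*t)]

Strategy: write M = P · J · P⁻¹ where J is a Jordan canonical form, so e^{tM} = P · e^{tJ} · P⁻¹, and e^{tJ} can be computed block-by-block.

M has Jordan form
J =
  [2, 1, 0]
  [0, 2, 1]
  [0, 0, 2]
(up to reordering of blocks).

Per-block formulas:
  For a 3×3 Jordan block J_3(2): exp(t · J_3(2)) = e^(2t)·(I + t·N + (t^2/2)·N^2), where N is the 3×3 nilpotent shift.

After assembling e^{tJ} and conjugating by P, we get:

e^{tM} =
  [exp(2*t), t^2*exp(2*t)/2 + t*exp(2*t), t^2*exp(2*t) + t*exp(2*t)]
  [0, 2*t*exp(2*t) + exp(2*t), 4*t*exp(2*t)]
  [0, -t*exp(2*t), -2*t*exp(2*t) + exp(2*t)]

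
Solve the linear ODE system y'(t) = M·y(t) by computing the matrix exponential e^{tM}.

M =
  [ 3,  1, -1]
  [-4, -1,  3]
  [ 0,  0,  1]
e^{tM} =
  [2*t*exp(t) + exp(t), t*exp(t), t^2*exp(t)/2 - t*exp(t)]
  [-4*t*exp(t), -2*t*exp(t) + exp(t), -t^2*exp(t) + 3*t*exp(t)]
  [0, 0, exp(t)]

Strategy: write M = P · J · P⁻¹ where J is a Jordan canonical form, so e^{tM} = P · e^{tJ} · P⁻¹, and e^{tJ} can be computed block-by-block.

M has Jordan form
J =
  [1, 1, 0]
  [0, 1, 1]
  [0, 0, 1]
(up to reordering of blocks).

Per-block formulas:
  For a 3×3 Jordan block J_3(1): exp(t · J_3(1)) = e^(1t)·(I + t·N + (t^2/2)·N^2), where N is the 3×3 nilpotent shift.

After assembling e^{tJ} and conjugating by P, we get:

e^{tM} =
  [2*t*exp(t) + exp(t), t*exp(t), t^2*exp(t)/2 - t*exp(t)]
  [-4*t*exp(t), -2*t*exp(t) + exp(t), -t^2*exp(t) + 3*t*exp(t)]
  [0, 0, exp(t)]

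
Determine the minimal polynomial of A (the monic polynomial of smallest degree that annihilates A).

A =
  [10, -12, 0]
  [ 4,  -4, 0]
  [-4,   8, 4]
x^2 - 6*x + 8

The characteristic polynomial is χ_A(x) = (x - 4)^2*(x - 2), so the eigenvalues are known. The minimal polynomial is
  m_A(x) = Π_λ (x − λ)^{k_λ}
where k_λ is the size of the *largest* Jordan block for λ (equivalently, the smallest k with (A − λI)^k v = 0 for every generalised eigenvector v of λ).

  λ = 2: largest Jordan block has size 1, contributing (x − 2)
  λ = 4: largest Jordan block has size 1, contributing (x − 4)

So m_A(x) = (x - 4)*(x - 2) = x^2 - 6*x + 8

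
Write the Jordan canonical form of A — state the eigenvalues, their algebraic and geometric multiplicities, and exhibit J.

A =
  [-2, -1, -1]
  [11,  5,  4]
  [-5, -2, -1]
J_1(0) ⊕ J_2(1)

The characteristic polynomial is
  det(x·I − A) = x^3 - 2*x^2 + x = x*(x - 1)^2

Eigenvalues and multiplicities (the geometric multiplicity of λ is n − rank(A − λI), which equals the number of Jordan blocks for λ):
  λ = 0: algebraic multiplicity = 1, geometric multiplicity = 1
  λ = 1: algebraic multiplicity = 2, geometric multiplicity = 1

Determining the block sizes for each eigenvalue:
  λ = 0: one block (gm = 1), so the single block has size am = 1 → block sizes [1]
  λ = 1: one block (gm = 1), so the single block has size am = 2 → block sizes [2]

Assembling the blocks gives a Jordan form
J =
  [0, 0, 0]
  [0, 1, 1]
  [0, 0, 1]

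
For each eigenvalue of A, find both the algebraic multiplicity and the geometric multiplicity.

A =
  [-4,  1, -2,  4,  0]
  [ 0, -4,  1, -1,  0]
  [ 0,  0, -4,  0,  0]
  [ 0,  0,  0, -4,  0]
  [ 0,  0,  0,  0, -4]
λ = -4: alg = 5, geom = 3

Step 1 — factor the characteristic polynomial to read off the algebraic multiplicities:
  χ_A(x) = (x + 4)^5

Step 2 — compute geometric multiplicities via the rank-nullity identity g(λ) = n − rank(A − λI):
  rank(A − (-4)·I) = 2, so dim ker(A − (-4)·I) = n − 2 = 3

Summary:
  λ = -4: algebraic multiplicity = 5, geometric multiplicity = 3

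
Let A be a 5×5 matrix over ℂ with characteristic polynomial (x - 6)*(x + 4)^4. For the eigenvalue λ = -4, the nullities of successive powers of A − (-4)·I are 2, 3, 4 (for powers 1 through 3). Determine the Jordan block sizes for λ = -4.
Block sizes for λ = -4: [3, 1]

From the dimensions of kernels of powers, the number of Jordan blocks of size at least j is d_j − d_{j−1} where d_j = dim ker(N^j) (with d_0 = 0). Computing the differences gives [2, 1, 1].
The number of blocks of size exactly k is (#blocks of size ≥ k) − (#blocks of size ≥ k + 1), so the partition is: 1 block(s) of size 1, 1 block(s) of size 3.
In nonincreasing order the block sizes are [3, 1].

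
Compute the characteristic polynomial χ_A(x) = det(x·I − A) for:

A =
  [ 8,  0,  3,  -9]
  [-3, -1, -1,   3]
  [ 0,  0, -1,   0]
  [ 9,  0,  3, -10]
x^4 + 4*x^3 + 6*x^2 + 4*x + 1

Expanding det(x·I − A) (e.g. by cofactor expansion or by noting that A is similar to its Jordan form J, which has the same characteristic polynomial as A) gives
  χ_A(x) = x^4 + 4*x^3 + 6*x^2 + 4*x + 1
which factors as (x + 1)^4. The eigenvalues (with algebraic multiplicities) are λ = -1 with multiplicity 4.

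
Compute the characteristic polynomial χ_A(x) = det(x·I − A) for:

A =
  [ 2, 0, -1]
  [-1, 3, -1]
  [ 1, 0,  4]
x^3 - 9*x^2 + 27*x - 27

Expanding det(x·I − A) (e.g. by cofactor expansion or by noting that A is similar to its Jordan form J, which has the same characteristic polynomial as A) gives
  χ_A(x) = x^3 - 9*x^2 + 27*x - 27
which factors as (x - 3)^3. The eigenvalues (with algebraic multiplicities) are λ = 3 with multiplicity 3.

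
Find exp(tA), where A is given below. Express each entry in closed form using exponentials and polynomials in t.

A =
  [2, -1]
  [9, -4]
e^{tA} =
  [3*t*exp(-t) + exp(-t), -t*exp(-t)]
  [9*t*exp(-t), -3*t*exp(-t) + exp(-t)]

Strategy: write A = P · J · P⁻¹ where J is a Jordan canonical form, so e^{tA} = P · e^{tJ} · P⁻¹, and e^{tJ} can be computed block-by-block.

A has Jordan form
J =
  [-1,  1]
  [ 0, -1]
(up to reordering of blocks).

Per-block formulas:
  For a 2×2 Jordan block J_2(-1): exp(t · J_2(-1)) = e^(-1t)·(I + t·N), where N is the 2×2 nilpotent shift.

After assembling e^{tJ} and conjugating by P, we get:

e^{tA} =
  [3*t*exp(-t) + exp(-t), -t*exp(-t)]
  [9*t*exp(-t), -3*t*exp(-t) + exp(-t)]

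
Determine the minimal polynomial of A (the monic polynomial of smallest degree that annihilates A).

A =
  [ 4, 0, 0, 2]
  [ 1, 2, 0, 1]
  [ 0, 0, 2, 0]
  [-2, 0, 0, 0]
x^2 - 4*x + 4

The characteristic polynomial is χ_A(x) = (x - 2)^4, so the eigenvalues are known. The minimal polynomial is
  m_A(x) = Π_λ (x − λ)^{k_λ}
where k_λ is the size of the *largest* Jordan block for λ (equivalently, the smallest k with (A − λI)^k v = 0 for every generalised eigenvector v of λ).

  λ = 2: largest Jordan block has size 2, contributing (x − 2)^2

So m_A(x) = (x - 2)^2 = x^2 - 4*x + 4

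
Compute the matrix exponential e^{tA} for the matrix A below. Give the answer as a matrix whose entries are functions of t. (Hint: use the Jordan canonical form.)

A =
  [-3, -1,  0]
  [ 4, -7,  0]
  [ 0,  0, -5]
e^{tA} =
  [2*t*exp(-5*t) + exp(-5*t), -t*exp(-5*t), 0]
  [4*t*exp(-5*t), -2*t*exp(-5*t) + exp(-5*t), 0]
  [0, 0, exp(-5*t)]

Strategy: write A = P · J · P⁻¹ where J is a Jordan canonical form, so e^{tA} = P · e^{tJ} · P⁻¹, and e^{tJ} can be computed block-by-block.

A has Jordan form
J =
  [-5,  1,  0]
  [ 0, -5,  0]
  [ 0,  0, -5]
(up to reordering of blocks).

Per-block formulas:
  For a 2×2 Jordan block J_2(-5): exp(t · J_2(-5)) = e^(-5t)·(I + t·N), where N is the 2×2 nilpotent shift.
  For a 1×1 block at λ = -5: exp(t · [-5]) = [e^(-5t)].

After assembling e^{tJ} and conjugating by P, we get:

e^{tA} =
  [2*t*exp(-5*t) + exp(-5*t), -t*exp(-5*t), 0]
  [4*t*exp(-5*t), -2*t*exp(-5*t) + exp(-5*t), 0]
  [0, 0, exp(-5*t)]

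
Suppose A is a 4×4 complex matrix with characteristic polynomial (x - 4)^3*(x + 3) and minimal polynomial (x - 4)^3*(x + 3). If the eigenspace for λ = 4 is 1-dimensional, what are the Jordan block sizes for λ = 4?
Block sizes for λ = 4: [3]

Step 1 — from the characteristic polynomial, algebraic multiplicity of λ = 4 is 3. From dim ker(A − (4)·I) = 1, there are exactly 1 Jordan blocks for λ = 4.
Step 2 — from the minimal polynomial, the factor (x − 4)^3 tells us the largest block for λ = 4 has size 3.
Step 3 — with total size 3, 1 blocks, and largest block 3, the block sizes (in nonincreasing order) are [3].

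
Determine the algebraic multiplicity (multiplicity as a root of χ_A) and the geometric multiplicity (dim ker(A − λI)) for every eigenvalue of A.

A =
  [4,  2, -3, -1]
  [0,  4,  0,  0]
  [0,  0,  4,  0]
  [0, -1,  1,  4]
λ = 4: alg = 4, geom = 2

Step 1 — factor the characteristic polynomial to read off the algebraic multiplicities:
  χ_A(x) = (x - 4)^4

Step 2 — compute geometric multiplicities via the rank-nullity identity g(λ) = n − rank(A − λI):
  rank(A − (4)·I) = 2, so dim ker(A − (4)·I) = n − 2 = 2

Summary:
  λ = 4: algebraic multiplicity = 4, geometric multiplicity = 2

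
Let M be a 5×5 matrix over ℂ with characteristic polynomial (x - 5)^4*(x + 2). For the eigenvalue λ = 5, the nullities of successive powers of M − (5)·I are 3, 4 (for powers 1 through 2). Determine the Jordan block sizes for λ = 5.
Block sizes for λ = 5: [2, 1, 1]

From the dimensions of kernels of powers, the number of Jordan blocks of size at least j is d_j − d_{j−1} where d_j = dim ker(N^j) (with d_0 = 0). Computing the differences gives [3, 1].
The number of blocks of size exactly k is (#blocks of size ≥ k) − (#blocks of size ≥ k + 1), so the partition is: 2 block(s) of size 1, 1 block(s) of size 2.
In nonincreasing order the block sizes are [2, 1, 1].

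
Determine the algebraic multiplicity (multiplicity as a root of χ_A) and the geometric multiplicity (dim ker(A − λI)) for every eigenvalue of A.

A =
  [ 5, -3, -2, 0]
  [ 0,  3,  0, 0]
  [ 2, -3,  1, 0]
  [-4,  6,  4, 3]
λ = 3: alg = 4, geom = 3

Step 1 — factor the characteristic polynomial to read off the algebraic multiplicities:
  χ_A(x) = (x - 3)^4

Step 2 — compute geometric multiplicities via the rank-nullity identity g(λ) = n − rank(A − λI):
  rank(A − (3)·I) = 1, so dim ker(A − (3)·I) = n − 1 = 3

Summary:
  λ = 3: algebraic multiplicity = 4, geometric multiplicity = 3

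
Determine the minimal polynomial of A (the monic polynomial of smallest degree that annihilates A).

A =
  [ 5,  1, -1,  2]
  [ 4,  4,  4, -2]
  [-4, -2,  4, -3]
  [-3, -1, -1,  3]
x^3 - 12*x^2 + 48*x - 64

The characteristic polynomial is χ_A(x) = (x - 4)^4, so the eigenvalues are known. The minimal polynomial is
  m_A(x) = Π_λ (x − λ)^{k_λ}
where k_λ is the size of the *largest* Jordan block for λ (equivalently, the smallest k with (A − λI)^k v = 0 for every generalised eigenvector v of λ).

  λ = 4: largest Jordan block has size 3, contributing (x − 4)^3

So m_A(x) = (x - 4)^3 = x^3 - 12*x^2 + 48*x - 64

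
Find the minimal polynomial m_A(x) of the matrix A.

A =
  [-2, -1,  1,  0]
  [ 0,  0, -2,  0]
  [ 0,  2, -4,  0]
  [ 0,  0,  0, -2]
x^2 + 4*x + 4

The characteristic polynomial is χ_A(x) = (x + 2)^4, so the eigenvalues are known. The minimal polynomial is
  m_A(x) = Π_λ (x − λ)^{k_λ}
where k_λ is the size of the *largest* Jordan block for λ (equivalently, the smallest k with (A − λI)^k v = 0 for every generalised eigenvector v of λ).

  λ = -2: largest Jordan block has size 2, contributing (x + 2)^2

So m_A(x) = (x + 2)^2 = x^2 + 4*x + 4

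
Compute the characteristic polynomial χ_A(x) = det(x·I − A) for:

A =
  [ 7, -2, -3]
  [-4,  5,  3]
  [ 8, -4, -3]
x^3 - 9*x^2 + 27*x - 27

Expanding det(x·I − A) (e.g. by cofactor expansion or by noting that A is similar to its Jordan form J, which has the same characteristic polynomial as A) gives
  χ_A(x) = x^3 - 9*x^2 + 27*x - 27
which factors as (x - 3)^3. The eigenvalues (with algebraic multiplicities) are λ = 3 with multiplicity 3.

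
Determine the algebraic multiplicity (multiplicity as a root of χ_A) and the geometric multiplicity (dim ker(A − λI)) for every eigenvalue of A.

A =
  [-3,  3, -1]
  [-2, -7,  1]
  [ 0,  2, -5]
λ = -5: alg = 3, geom = 1

Step 1 — factor the characteristic polynomial to read off the algebraic multiplicities:
  χ_A(x) = (x + 5)^3

Step 2 — compute geometric multiplicities via the rank-nullity identity g(λ) = n − rank(A − λI):
  rank(A − (-5)·I) = 2, so dim ker(A − (-5)·I) = n − 2 = 1

Summary:
  λ = -5: algebraic multiplicity = 3, geometric multiplicity = 1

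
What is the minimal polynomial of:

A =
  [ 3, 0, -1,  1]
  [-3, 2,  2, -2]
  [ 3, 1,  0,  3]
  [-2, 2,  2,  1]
x^4 - 6*x^3 + 12*x^2 - 10*x + 3

The characteristic polynomial is χ_A(x) = (x - 3)*(x - 1)^3, so the eigenvalues are known. The minimal polynomial is
  m_A(x) = Π_λ (x − λ)^{k_λ}
where k_λ is the size of the *largest* Jordan block for λ (equivalently, the smallest k with (A − λI)^k v = 0 for every generalised eigenvector v of λ).

  λ = 1: largest Jordan block has size 3, contributing (x − 1)^3
  λ = 3: largest Jordan block has size 1, contributing (x − 3)

So m_A(x) = (x - 3)*(x - 1)^3 = x^4 - 6*x^3 + 12*x^2 - 10*x + 3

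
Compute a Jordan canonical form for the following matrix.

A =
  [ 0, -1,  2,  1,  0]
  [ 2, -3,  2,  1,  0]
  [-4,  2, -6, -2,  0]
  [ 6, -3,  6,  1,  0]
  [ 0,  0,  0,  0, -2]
J_2(-2) ⊕ J_1(-2) ⊕ J_1(-2) ⊕ J_1(-2)

The characteristic polynomial is
  det(x·I − A) = x^5 + 10*x^4 + 40*x^3 + 80*x^2 + 80*x + 32 = (x + 2)^5

Eigenvalues and multiplicities (the geometric multiplicity of λ is n − rank(A − λI), which equals the number of Jordan blocks for λ):
  λ = -2: algebraic multiplicity = 5, geometric multiplicity = 4

Determining the block sizes for each eigenvalue:
  λ = -2: 4 blocks summing to 5 forces exactly one block of size 2 and the rest size 1 → block sizes [2, 1, 1, 1]

Assembling the blocks gives a Jordan form
J =
  [-2,  1,  0,  0,  0]
  [ 0, -2,  0,  0,  0]
  [ 0,  0, -2,  0,  0]
  [ 0,  0,  0, -2,  0]
  [ 0,  0,  0,  0, -2]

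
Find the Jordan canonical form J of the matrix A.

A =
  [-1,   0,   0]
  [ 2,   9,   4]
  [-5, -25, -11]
J_2(-1) ⊕ J_1(-1)

The characteristic polynomial is
  det(x·I − A) = x^3 + 3*x^2 + 3*x + 1 = (x + 1)^3

Eigenvalues and multiplicities (the geometric multiplicity of λ is n − rank(A − λI), which equals the number of Jordan blocks for λ):
  λ = -1: algebraic multiplicity = 3, geometric multiplicity = 2

Determining the block sizes for each eigenvalue:
  λ = -1: 2 blocks summing to 3 forces exactly one block of size 2 and the rest size 1 → block sizes [2, 1]

Assembling the blocks gives a Jordan form
J =
  [-1,  1,  0]
  [ 0, -1,  0]
  [ 0,  0, -1]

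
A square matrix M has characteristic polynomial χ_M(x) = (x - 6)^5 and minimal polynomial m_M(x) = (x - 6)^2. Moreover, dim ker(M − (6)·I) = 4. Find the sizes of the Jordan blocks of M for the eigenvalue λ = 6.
Block sizes for λ = 6: [2, 1, 1, 1]

Step 1 — from the characteristic polynomial, algebraic multiplicity of λ = 6 is 5. From dim ker(M − (6)·I) = 4, there are exactly 4 Jordan blocks for λ = 6.
Step 2 — from the minimal polynomial, the factor (x − 6)^2 tells us the largest block for λ = 6 has size 2.
Step 3 — with total size 5, 4 blocks, and largest block 2, the block sizes (in nonincreasing order) are [2, 1, 1, 1].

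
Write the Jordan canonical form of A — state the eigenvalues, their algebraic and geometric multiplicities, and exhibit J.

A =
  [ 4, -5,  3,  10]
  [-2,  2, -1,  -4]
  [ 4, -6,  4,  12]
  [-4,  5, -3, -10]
J_3(0) ⊕ J_1(0)

The characteristic polynomial is
  det(x·I − A) = x^4

Eigenvalues and multiplicities (the geometric multiplicity of λ is n − rank(A − λI), which equals the number of Jordan blocks for λ):
  λ = 0: algebraic multiplicity = 4, geometric multiplicity = 2

Determining the block sizes for each eigenvalue:
  λ = 0: with am = 4 and gm = 2, the partition is not yet determined (e.g. several partitions of 4 into 2 parts exist). Let N = A − (0)·I. Computing rank(N^1) = 2, rank(N^2) = 1, rank(N^3) = 0; the number of blocks of size ≥ j is rank(N^{j−1}) − rank(N^j), giving [2, 1, 1]. So we have 1 block(s) of size 3, 1 block(s) of size 1 → block sizes [3, 1]

Assembling the blocks gives a Jordan form
J =
  [0, 1, 0, 0]
  [0, 0, 1, 0]
  [0, 0, 0, 0]
  [0, 0, 0, 0]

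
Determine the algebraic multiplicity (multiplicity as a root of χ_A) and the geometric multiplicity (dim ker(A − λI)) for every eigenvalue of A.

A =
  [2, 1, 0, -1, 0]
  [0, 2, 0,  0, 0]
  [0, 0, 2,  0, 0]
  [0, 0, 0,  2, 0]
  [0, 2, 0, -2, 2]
λ = 2: alg = 5, geom = 4

Step 1 — factor the characteristic polynomial to read off the algebraic multiplicities:
  χ_A(x) = (x - 2)^5

Step 2 — compute geometric multiplicities via the rank-nullity identity g(λ) = n − rank(A − λI):
  rank(A − (2)·I) = 1, so dim ker(A − (2)·I) = n − 1 = 4

Summary:
  λ = 2: algebraic multiplicity = 5, geometric multiplicity = 4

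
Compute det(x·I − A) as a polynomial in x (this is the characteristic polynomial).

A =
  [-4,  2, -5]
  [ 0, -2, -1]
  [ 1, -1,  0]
x^3 + 6*x^2 + 12*x + 8

Expanding det(x·I − A) (e.g. by cofactor expansion or by noting that A is similar to its Jordan form J, which has the same characteristic polynomial as A) gives
  χ_A(x) = x^3 + 6*x^2 + 12*x + 8
which factors as (x + 2)^3. The eigenvalues (with algebraic multiplicities) are λ = -2 with multiplicity 3.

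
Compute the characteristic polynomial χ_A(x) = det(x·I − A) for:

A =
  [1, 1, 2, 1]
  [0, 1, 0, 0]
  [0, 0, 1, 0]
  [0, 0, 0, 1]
x^4 - 4*x^3 + 6*x^2 - 4*x + 1

Expanding det(x·I − A) (e.g. by cofactor expansion or by noting that A is similar to its Jordan form J, which has the same characteristic polynomial as A) gives
  χ_A(x) = x^4 - 4*x^3 + 6*x^2 - 4*x + 1
which factors as (x - 1)^4. The eigenvalues (with algebraic multiplicities) are λ = 1 with multiplicity 4.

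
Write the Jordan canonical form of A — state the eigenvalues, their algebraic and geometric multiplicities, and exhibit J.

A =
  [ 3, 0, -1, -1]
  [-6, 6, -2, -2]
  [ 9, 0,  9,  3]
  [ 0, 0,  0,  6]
J_2(6) ⊕ J_1(6) ⊕ J_1(6)

The characteristic polynomial is
  det(x·I − A) = x^4 - 24*x^3 + 216*x^2 - 864*x + 1296 = (x - 6)^4

Eigenvalues and multiplicities (the geometric multiplicity of λ is n − rank(A − λI), which equals the number of Jordan blocks for λ):
  λ = 6: algebraic multiplicity = 4, geometric multiplicity = 3

Determining the block sizes for each eigenvalue:
  λ = 6: 3 blocks summing to 4 forces exactly one block of size 2 and the rest size 1 → block sizes [2, 1, 1]

Assembling the blocks gives a Jordan form
J =
  [6, 1, 0, 0]
  [0, 6, 0, 0]
  [0, 0, 6, 0]
  [0, 0, 0, 6]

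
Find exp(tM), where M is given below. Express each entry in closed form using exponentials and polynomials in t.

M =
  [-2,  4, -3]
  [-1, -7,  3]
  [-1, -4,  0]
e^{tM} =
  [t*exp(-3*t) + exp(-3*t), 4*t*exp(-3*t), -3*t*exp(-3*t)]
  [-t*exp(-3*t), -4*t*exp(-3*t) + exp(-3*t), 3*t*exp(-3*t)]
  [-t*exp(-3*t), -4*t*exp(-3*t), 3*t*exp(-3*t) + exp(-3*t)]

Strategy: write M = P · J · P⁻¹ where J is a Jordan canonical form, so e^{tM} = P · e^{tJ} · P⁻¹, and e^{tJ} can be computed block-by-block.

M has Jordan form
J =
  [-3,  1,  0]
  [ 0, -3,  0]
  [ 0,  0, -3]
(up to reordering of blocks).

Per-block formulas:
  For a 2×2 Jordan block J_2(-3): exp(t · J_2(-3)) = e^(-3t)·(I + t·N), where N is the 2×2 nilpotent shift.
  For a 1×1 block at λ = -3: exp(t · [-3]) = [e^(-3t)].

After assembling e^{tJ} and conjugating by P, we get:

e^{tM} =
  [t*exp(-3*t) + exp(-3*t), 4*t*exp(-3*t), -3*t*exp(-3*t)]
  [-t*exp(-3*t), -4*t*exp(-3*t) + exp(-3*t), 3*t*exp(-3*t)]
  [-t*exp(-3*t), -4*t*exp(-3*t), 3*t*exp(-3*t) + exp(-3*t)]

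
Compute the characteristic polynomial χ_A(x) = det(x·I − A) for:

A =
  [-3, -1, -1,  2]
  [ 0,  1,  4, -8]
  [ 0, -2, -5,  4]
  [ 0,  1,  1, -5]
x^4 + 12*x^3 + 54*x^2 + 108*x + 81

Expanding det(x·I − A) (e.g. by cofactor expansion or by noting that A is similar to its Jordan form J, which has the same characteristic polynomial as A) gives
  χ_A(x) = x^4 + 12*x^3 + 54*x^2 + 108*x + 81
which factors as (x + 3)^4. The eigenvalues (with algebraic multiplicities) are λ = -3 with multiplicity 4.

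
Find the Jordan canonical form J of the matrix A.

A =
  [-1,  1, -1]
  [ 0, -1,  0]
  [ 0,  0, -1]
J_2(-1) ⊕ J_1(-1)

The characteristic polynomial is
  det(x·I − A) = x^3 + 3*x^2 + 3*x + 1 = (x + 1)^3

Eigenvalues and multiplicities (the geometric multiplicity of λ is n − rank(A − λI), which equals the number of Jordan blocks for λ):
  λ = -1: algebraic multiplicity = 3, geometric multiplicity = 2

Determining the block sizes for each eigenvalue:
  λ = -1: 2 blocks summing to 3 forces exactly one block of size 2 and the rest size 1 → block sizes [2, 1]

Assembling the blocks gives a Jordan form
J =
  [-1,  1,  0]
  [ 0, -1,  0]
  [ 0,  0, -1]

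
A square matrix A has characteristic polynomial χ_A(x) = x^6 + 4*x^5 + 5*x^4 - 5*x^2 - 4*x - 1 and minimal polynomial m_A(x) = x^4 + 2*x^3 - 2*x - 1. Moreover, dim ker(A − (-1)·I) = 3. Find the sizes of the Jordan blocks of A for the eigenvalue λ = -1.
Block sizes for λ = -1: [3, 1, 1]

Step 1 — from the characteristic polynomial, algebraic multiplicity of λ = -1 is 5. From dim ker(A − (-1)·I) = 3, there are exactly 3 Jordan blocks for λ = -1.
Step 2 — from the minimal polynomial, the factor (x + 1)^3 tells us the largest block for λ = -1 has size 3.
Step 3 — with total size 5, 3 blocks, and largest block 3, the block sizes (in nonincreasing order) are [3, 1, 1].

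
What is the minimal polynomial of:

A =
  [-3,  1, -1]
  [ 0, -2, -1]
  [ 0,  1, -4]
x^2 + 6*x + 9

The characteristic polynomial is χ_A(x) = (x + 3)^3, so the eigenvalues are known. The minimal polynomial is
  m_A(x) = Π_λ (x − λ)^{k_λ}
where k_λ is the size of the *largest* Jordan block for λ (equivalently, the smallest k with (A − λI)^k v = 0 for every generalised eigenvector v of λ).

  λ = -3: largest Jordan block has size 2, contributing (x + 3)^2

So m_A(x) = (x + 3)^2 = x^2 + 6*x + 9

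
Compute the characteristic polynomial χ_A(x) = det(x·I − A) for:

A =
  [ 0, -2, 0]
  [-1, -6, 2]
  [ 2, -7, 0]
x^3 + 6*x^2 + 12*x + 8

Expanding det(x·I − A) (e.g. by cofactor expansion or by noting that A is similar to its Jordan form J, which has the same characteristic polynomial as A) gives
  χ_A(x) = x^3 + 6*x^2 + 12*x + 8
which factors as (x + 2)^3. The eigenvalues (with algebraic multiplicities) are λ = -2 with multiplicity 3.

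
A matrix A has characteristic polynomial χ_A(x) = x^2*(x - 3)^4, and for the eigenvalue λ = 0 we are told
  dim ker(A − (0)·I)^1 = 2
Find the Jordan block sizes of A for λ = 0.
Block sizes for λ = 0: [1, 1]

From the dimensions of kernels of powers, the number of Jordan blocks of size at least j is d_j − d_{j−1} where d_j = dim ker(N^j) (with d_0 = 0). Computing the differences gives [2].
The number of blocks of size exactly k is (#blocks of size ≥ k) − (#blocks of size ≥ k + 1), so the partition is: 2 block(s) of size 1.
In nonincreasing order the block sizes are [1, 1].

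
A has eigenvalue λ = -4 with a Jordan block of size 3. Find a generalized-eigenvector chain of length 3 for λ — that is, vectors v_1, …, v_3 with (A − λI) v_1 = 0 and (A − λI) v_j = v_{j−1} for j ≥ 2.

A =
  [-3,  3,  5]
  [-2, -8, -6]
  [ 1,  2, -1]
A Jordan chain for λ = -4 of length 3:
v_1 = (1, -2, 1)ᵀ
v_2 = (3, -4, 2)ᵀ
v_3 = (0, 1, 0)ᵀ

Let N = A − (-4)·I. We want v_3 with N^3 v_3 = 0 but N^2 v_3 ≠ 0; then v_{j-1} := N · v_j for j = 3, …, 2.

Pick v_3 = (0, 1, 0)ᵀ.
Then v_2 = N · v_3 = (3, -4, 2)ᵀ.
Then v_1 = N · v_2 = (1, -2, 1)ᵀ.

Sanity check: (A − (-4)·I) v_1 = (0, 0, 0)ᵀ = 0. ✓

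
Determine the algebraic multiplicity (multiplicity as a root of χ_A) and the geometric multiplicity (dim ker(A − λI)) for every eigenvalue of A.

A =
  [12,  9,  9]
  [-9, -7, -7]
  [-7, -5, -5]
λ = 0: alg = 3, geom = 1

Step 1 — factor the characteristic polynomial to read off the algebraic multiplicities:
  χ_A(x) = x^3

Step 2 — compute geometric multiplicities via the rank-nullity identity g(λ) = n − rank(A − λI):
  rank(A − (0)·I) = 2, so dim ker(A − (0)·I) = n − 2 = 1

Summary:
  λ = 0: algebraic multiplicity = 3, geometric multiplicity = 1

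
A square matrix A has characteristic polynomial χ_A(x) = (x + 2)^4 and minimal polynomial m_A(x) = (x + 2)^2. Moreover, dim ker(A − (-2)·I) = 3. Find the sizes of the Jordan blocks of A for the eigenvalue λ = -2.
Block sizes for λ = -2: [2, 1, 1]

Step 1 — from the characteristic polynomial, algebraic multiplicity of λ = -2 is 4. From dim ker(A − (-2)·I) = 3, there are exactly 3 Jordan blocks for λ = -2.
Step 2 — from the minimal polynomial, the factor (x + 2)^2 tells us the largest block for λ = -2 has size 2.
Step 3 — with total size 4, 3 blocks, and largest block 2, the block sizes (in nonincreasing order) are [2, 1, 1].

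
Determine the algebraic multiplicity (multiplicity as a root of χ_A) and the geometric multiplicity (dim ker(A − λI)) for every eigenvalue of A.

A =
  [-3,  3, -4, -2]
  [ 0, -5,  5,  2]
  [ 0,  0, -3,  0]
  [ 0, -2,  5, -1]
λ = -3: alg = 4, geom = 2

Step 1 — factor the characteristic polynomial to read off the algebraic multiplicities:
  χ_A(x) = (x + 3)^4

Step 2 — compute geometric multiplicities via the rank-nullity identity g(λ) = n − rank(A − λI):
  rank(A − (-3)·I) = 2, so dim ker(A − (-3)·I) = n − 2 = 2

Summary:
  λ = -3: algebraic multiplicity = 4, geometric multiplicity = 2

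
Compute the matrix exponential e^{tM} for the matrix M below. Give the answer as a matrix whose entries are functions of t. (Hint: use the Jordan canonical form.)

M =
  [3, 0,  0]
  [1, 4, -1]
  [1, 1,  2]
e^{tM} =
  [exp(3*t), 0, 0]
  [t*exp(3*t), t*exp(3*t) + exp(3*t), -t*exp(3*t)]
  [t*exp(3*t), t*exp(3*t), -t*exp(3*t) + exp(3*t)]

Strategy: write M = P · J · P⁻¹ where J is a Jordan canonical form, so e^{tM} = P · e^{tJ} · P⁻¹, and e^{tJ} can be computed block-by-block.

M has Jordan form
J =
  [3, 1, 0]
  [0, 3, 0]
  [0, 0, 3]
(up to reordering of blocks).

Per-block formulas:
  For a 1×1 block at λ = 3: exp(t · [3]) = [e^(3t)].
  For a 2×2 Jordan block J_2(3): exp(t · J_2(3)) = e^(3t)·(I + t·N), where N is the 2×2 nilpotent shift.

After assembling e^{tJ} and conjugating by P, we get:

e^{tM} =
  [exp(3*t), 0, 0]
  [t*exp(3*t), t*exp(3*t) + exp(3*t), -t*exp(3*t)]
  [t*exp(3*t), t*exp(3*t), -t*exp(3*t) + exp(3*t)]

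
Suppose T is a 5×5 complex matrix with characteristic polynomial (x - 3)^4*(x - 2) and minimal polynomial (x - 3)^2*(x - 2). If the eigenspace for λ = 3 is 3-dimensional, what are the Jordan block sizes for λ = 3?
Block sizes for λ = 3: [2, 1, 1]

Step 1 — from the characteristic polynomial, algebraic multiplicity of λ = 3 is 4. From dim ker(T − (3)·I) = 3, there are exactly 3 Jordan blocks for λ = 3.
Step 2 — from the minimal polynomial, the factor (x − 3)^2 tells us the largest block for λ = 3 has size 2.
Step 3 — with total size 4, 3 blocks, and largest block 2, the block sizes (in nonincreasing order) are [2, 1, 1].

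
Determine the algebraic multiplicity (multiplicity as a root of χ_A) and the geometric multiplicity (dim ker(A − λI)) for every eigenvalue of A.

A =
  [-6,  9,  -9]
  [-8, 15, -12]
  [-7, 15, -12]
λ = -3: alg = 2, geom = 1; λ = 3: alg = 1, geom = 1

Step 1 — factor the characteristic polynomial to read off the algebraic multiplicities:
  χ_A(x) = (x - 3)*(x + 3)^2

Step 2 — compute geometric multiplicities via the rank-nullity identity g(λ) = n − rank(A − λI):
  rank(A − (-3)·I) = 2, so dim ker(A − (-3)·I) = n − 2 = 1
  rank(A − (3)·I) = 2, so dim ker(A − (3)·I) = n − 2 = 1

Summary:
  λ = -3: algebraic multiplicity = 2, geometric multiplicity = 1
  λ = 3: algebraic multiplicity = 1, geometric multiplicity = 1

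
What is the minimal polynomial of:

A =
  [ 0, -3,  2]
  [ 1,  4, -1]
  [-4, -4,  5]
x^3 - 9*x^2 + 27*x - 27

The characteristic polynomial is χ_A(x) = (x - 3)^3, so the eigenvalues are known. The minimal polynomial is
  m_A(x) = Π_λ (x − λ)^{k_λ}
where k_λ is the size of the *largest* Jordan block for λ (equivalently, the smallest k with (A − λI)^k v = 0 for every generalised eigenvector v of λ).

  λ = 3: largest Jordan block has size 3, contributing (x − 3)^3

So m_A(x) = (x - 3)^3 = x^3 - 9*x^2 + 27*x - 27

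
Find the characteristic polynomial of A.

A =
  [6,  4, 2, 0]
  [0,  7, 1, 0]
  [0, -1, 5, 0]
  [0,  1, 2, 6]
x^4 - 24*x^3 + 216*x^2 - 864*x + 1296

Expanding det(x·I − A) (e.g. by cofactor expansion or by noting that A is similar to its Jordan form J, which has the same characteristic polynomial as A) gives
  χ_A(x) = x^4 - 24*x^3 + 216*x^2 - 864*x + 1296
which factors as (x - 6)^4. The eigenvalues (with algebraic multiplicities) are λ = 6 with multiplicity 4.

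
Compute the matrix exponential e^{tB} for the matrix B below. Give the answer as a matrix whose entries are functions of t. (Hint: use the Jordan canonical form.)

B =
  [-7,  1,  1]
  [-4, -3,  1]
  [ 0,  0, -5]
e^{tB} =
  [-2*t*exp(-5*t) + exp(-5*t), t*exp(-5*t), -t^2*exp(-5*t)/2 + t*exp(-5*t)]
  [-4*t*exp(-5*t), 2*t*exp(-5*t) + exp(-5*t), -t^2*exp(-5*t) + t*exp(-5*t)]
  [0, 0, exp(-5*t)]

Strategy: write B = P · J · P⁻¹ where J is a Jordan canonical form, so e^{tB} = P · e^{tJ} · P⁻¹, and e^{tJ} can be computed block-by-block.

B has Jordan form
J =
  [-5,  1,  0]
  [ 0, -5,  1]
  [ 0,  0, -5]
(up to reordering of blocks).

Per-block formulas:
  For a 3×3 Jordan block J_3(-5): exp(t · J_3(-5)) = e^(-5t)·(I + t·N + (t^2/2)·N^2), where N is the 3×3 nilpotent shift.

After assembling e^{tJ} and conjugating by P, we get:

e^{tB} =
  [-2*t*exp(-5*t) + exp(-5*t), t*exp(-5*t), -t^2*exp(-5*t)/2 + t*exp(-5*t)]
  [-4*t*exp(-5*t), 2*t*exp(-5*t) + exp(-5*t), -t^2*exp(-5*t) + t*exp(-5*t)]
  [0, 0, exp(-5*t)]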